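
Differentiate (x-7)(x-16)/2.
d/dx[(x-7)(x-16)] = (x-16) + (x-7) = 2x - 23. Dividing by 2 gives (2x - 23)/2.
Final answer: (2x - 23)/2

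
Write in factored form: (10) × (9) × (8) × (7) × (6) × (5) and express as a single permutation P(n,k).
P(10,6) = 10!/(4)!

Solution: Product of 6 consecutive descending integers starting at 10: P(10,6) = 10!/4! = 151,200.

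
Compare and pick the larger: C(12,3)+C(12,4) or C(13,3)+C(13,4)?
C(13,3)+C(13,4)

Reasoning: First=715, Second=1,001.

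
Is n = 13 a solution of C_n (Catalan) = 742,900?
Yes

Explanation: C_13 = C(26,13)/(13+1) = 10,400,600/14 = 742,900, which equals 742,900.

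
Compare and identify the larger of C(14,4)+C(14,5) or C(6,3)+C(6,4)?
C(14,4)+C(14,5)

Explanation: First=3,003, Second=35.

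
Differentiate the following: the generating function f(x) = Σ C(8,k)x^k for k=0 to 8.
Term-by-term differentiation gives Σ k·C(8,k)x^{k-1} for k=1 to 8.

Answer: Σ k·C(8,k)x^(k-1) for k=1 to 8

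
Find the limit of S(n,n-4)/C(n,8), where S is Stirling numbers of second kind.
105

Explanation: The leading term of S(n,n-4) as a polynomial in n is (7)!!·C(n,8), so the ratio → (7)!! = 105.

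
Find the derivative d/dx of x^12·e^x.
Product rule: d/dx[x^12]·e^x + x^12·d/dx[e^x] = 12x^{11}e^x + x^12e^x.

Answer: (12x^11 + x^12)e^x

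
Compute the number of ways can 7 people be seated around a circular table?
720

Solution: Circular arrangements: (7-1)! = 720.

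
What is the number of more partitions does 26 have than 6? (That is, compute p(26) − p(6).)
2,425
Pentagonal recurrence p(n) = p(n−1) + p(n−2) − p(n−5) − p(n−7) + …: p(26) = p(25) + p(24) − p(21) − p(19) + p(14) + p(11) − p(4) − p(0) = 1,958 + 1,575 − 792 − 490 + 135 + 56 − 5 − 1 = 2,436.
p(6) = p(5) + p(4) − p(1) = 7 + 5 − 1 = 11.
Difference = 2,436 − 11 = 2,425.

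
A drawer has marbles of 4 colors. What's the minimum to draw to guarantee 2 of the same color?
Worst case: 1 of each = 4. One more: 5.

Answer: 5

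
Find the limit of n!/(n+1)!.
0

Reasoning: n!/(n+1)! = 1/[(n+1)] → 0 as n → ∞.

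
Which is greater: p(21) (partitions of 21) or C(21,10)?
Pentagonal recurrence p(n) = p(n−1) + p(n−2) − p(n−5) − p(n−7) + …: p(21) = p(20) + p(19) − p(16) − p(14) + p(9) + p(6) = 627 + 490 − 231 − 135 + 30 + 11 = 792; C(21,10) = 352,716.
Final answer: C(21,10)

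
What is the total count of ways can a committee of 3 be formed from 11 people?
165

Solution: C(11,3) = 11! / (3! × (11-3)!)
         = 11! / (3! × 8!)
         = 165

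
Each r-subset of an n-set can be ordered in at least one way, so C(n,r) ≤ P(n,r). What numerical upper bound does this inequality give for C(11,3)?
990

Explanation: P(11,3) = 11·10·9 = 990, so C(11,3) ≤ 990. (The bound is loose by a factor of 3! = 6: C(11,3) = 990/6 = 165.)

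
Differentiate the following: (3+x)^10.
Using the power rule: d/dx (3+x)^10 = 10(3+x)^{9}.

Answer: 10(3+x)^9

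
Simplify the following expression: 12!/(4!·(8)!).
495

Reasoning: This is C(12,4) = 495.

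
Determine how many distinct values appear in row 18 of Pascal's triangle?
10

Reasoning: Row 18 has entries C(18,0)..C(18,18); by symmetry C(18,k)=C(18,18-k), giving 10 distinct values.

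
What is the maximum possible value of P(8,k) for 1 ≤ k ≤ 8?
40,320

Working:
P(8,k) increases in k, so maximum at k = 8: 8! = 40,320.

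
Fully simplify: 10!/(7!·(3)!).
120

Explanation: This is C(10,7) = 120.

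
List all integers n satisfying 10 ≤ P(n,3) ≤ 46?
P(3,3)=6; P(4,3)=24; P(5,3)=60. So valid n = 4.
Final answer: 4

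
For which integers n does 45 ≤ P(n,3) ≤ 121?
5, 6

P(4,3)=24; P(5,3)=60; P(6,3)=120; P(7,3)=210. So valid n = 5, 6.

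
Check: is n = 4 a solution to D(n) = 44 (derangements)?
No

D(4) = (4-1)·[D(3) + D(2)] = 3·[2 + 1] = 9, which does not equal 44.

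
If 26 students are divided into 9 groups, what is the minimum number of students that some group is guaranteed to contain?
3

Working:
Pigeonhole: ⌈26/9⌉ = 3.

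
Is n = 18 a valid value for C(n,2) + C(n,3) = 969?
Yes

Working:
C(18,2) + C(18,3) = 153 + 816 = 969, which equals 969.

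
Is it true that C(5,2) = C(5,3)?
True

Reasoning: Symmetry C(n,k) = C(n,n-k): C(5,2) = 10 and C(5,3) = 10. Both sides agree, so the statement holds.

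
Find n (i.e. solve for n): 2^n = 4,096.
12

Solution: 4,096 = 1,024 × 4 = 2^10 × 2^2 = 2^12, so n = 12.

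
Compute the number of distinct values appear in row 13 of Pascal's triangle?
Row 13 has entries C(13,0)..C(13,13); by symmetry C(13,k)=C(13,13-k), giving 7 distinct values.

Answer: 7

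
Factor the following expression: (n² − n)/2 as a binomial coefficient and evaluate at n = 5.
C(n,2); C(5,2) = 10

Reasoning: (n² − n)/2 = n(n−1)/2 = C(n,2). At n = 5: C(5,2) = 10.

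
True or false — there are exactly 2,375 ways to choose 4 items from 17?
False

C(17,4) = 2,380 ≠ 2375.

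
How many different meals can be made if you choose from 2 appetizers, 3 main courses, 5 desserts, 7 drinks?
By the multiplication principle: 2 × 3 × 5 × 7 = 210.
Final answer: 210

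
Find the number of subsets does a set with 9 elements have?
512

Each element can be included or excluded: 2^9 = 512.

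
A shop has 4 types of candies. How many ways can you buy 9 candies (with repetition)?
220

Reasoning: Stars and bars: C(9+4-1, 9) = C(12, 9) = 220.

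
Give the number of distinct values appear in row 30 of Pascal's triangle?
Row 30 has entries C(30,0)..C(30,30); by symmetry C(30,k)=C(30,30-k), giving 16 distinct values.

Answer: 16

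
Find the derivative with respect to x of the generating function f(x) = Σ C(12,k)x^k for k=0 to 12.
Σ k·C(12,k)x^(k-1) for k=1 to 12

Reasoning: Term-by-term differentiation gives Σ k·C(12,k)x^{k-1} for k=1 to 12.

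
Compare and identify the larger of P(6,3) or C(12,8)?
C(12,8)

Reasoning: P(6,3)=120, C(12,8)=495.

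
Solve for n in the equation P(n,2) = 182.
14

Working:
P(n,2) = n(n−1) is increasing in n; n(n−1) ≈ (n−0.5)^2 = 182 gives n ≈ 14.0. Check: P(12,2) = 132, P(13,2) = 156, P(14,2) = 182 ✓. So n = 14.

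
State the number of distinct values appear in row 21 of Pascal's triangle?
11

Reasoning: Row 21 has entries C(21,0)..C(21,21); by symmetry C(21,k)=C(21,21-k), giving 11 distinct values.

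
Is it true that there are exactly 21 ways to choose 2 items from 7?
True

Reasoning: C(7,2) = 21.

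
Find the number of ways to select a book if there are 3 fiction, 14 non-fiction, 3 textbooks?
By the addition principle: 3 + 14 + 3 = 20.

Answer: 20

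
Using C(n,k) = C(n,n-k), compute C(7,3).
C(7,3) = C(7,4) = 35.
Final answer: 35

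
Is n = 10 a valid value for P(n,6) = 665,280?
No

Solution: P(10,6) = 10·9·8·7·6·5 = 151,200, which does not equal 665,280.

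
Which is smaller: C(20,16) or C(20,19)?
C(20,19)
C(20,16)=4,845, C(20,19)=20.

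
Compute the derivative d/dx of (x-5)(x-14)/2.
(2x - 19)/2

Reasoning: d/dx[(x-5)(x-14)] = (x-14) + (x-5) = 2x - 19. Dividing by 2 gives (2x - 19)/2.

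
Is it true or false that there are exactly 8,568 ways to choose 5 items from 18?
True

Solution: C(18,5) = 8,568.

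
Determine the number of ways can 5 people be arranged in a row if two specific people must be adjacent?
48

Solution: Treat pair as unit: (5-1)! arrangements × 2 internal orders = 48.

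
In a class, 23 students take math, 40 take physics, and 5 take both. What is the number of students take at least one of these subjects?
58

Explanation: |A∪B| = |A|+|B|-|A∩B| = 23+40-5 = 58.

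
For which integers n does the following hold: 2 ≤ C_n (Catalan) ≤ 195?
2, 3, 4, 5, 6

Solution: C_1=1; C_2=2; C_3=5; C_4=14; C_5=42; C_6=132; C_7=429. So valid n = 2, 3, 4, 5, 6.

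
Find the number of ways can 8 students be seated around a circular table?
Circular arrangements: (8-1)! = 5,040.
Final answer: 5,040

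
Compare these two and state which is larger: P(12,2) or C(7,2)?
P(12,2)

Explanation: P(12,2)=132, C(7,2)=21.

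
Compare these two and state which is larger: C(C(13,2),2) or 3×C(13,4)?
C(C(13,2),2)

C(C(13,2),2)=3,003, 3×C(13,4)=2,145.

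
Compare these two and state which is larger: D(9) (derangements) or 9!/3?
D(9) = (9-1)·[D(8) + D(7)] = 8·[14,833 + 1,854] = 133,496; 9!/3 = 362,880/3 = 120,960.
Final answer: D(9)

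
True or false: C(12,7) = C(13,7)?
False

Solution: LHS = C(12,7) = 792; RHS = C(13,7) = 1,716. 792 ≠ 1,716, so the statement does not hold.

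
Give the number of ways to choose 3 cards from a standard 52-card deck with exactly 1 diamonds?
9,633

13 diamonds and 39 non-diamonds: C(13,1) × C(39,2) = 13 × 741 = 9,633.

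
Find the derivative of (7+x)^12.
12(7+x)^11

Using the power rule: d/dx (7+x)^12 = 12(7+x)^{11}.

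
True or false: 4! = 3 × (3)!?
4! = 4 × 3! = 24, but 3 × 3! = 18.
Final answer: False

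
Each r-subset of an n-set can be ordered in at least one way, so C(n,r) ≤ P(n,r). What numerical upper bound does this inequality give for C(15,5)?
P(15,5) = 15·14·13·12·11 = 360,360, so C(15,5) ≤ 360,360. (The bound is loose by a factor of 5! = 120: C(15,5) = 360,360/120 = 3,003.)

Answer: 360,360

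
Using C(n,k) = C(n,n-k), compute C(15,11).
1,365

C(15,11) = C(15,4) = 1,365.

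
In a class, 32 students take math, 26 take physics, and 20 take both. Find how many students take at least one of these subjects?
38
|A∪B| = |A|+|B|-|A∩B| = 32+26-20 = 38.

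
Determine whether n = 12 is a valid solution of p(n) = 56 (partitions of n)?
Pentagonal recurrence p(n) = p(n−1) + p(n−2) − p(n−5) − p(n−7) + …: p(12) = p(11) + p(10) − p(7) − p(5) + p(0) = 56 + 42 − 15 − 7 + 1 = 77, which does not equal 56.

Answer: No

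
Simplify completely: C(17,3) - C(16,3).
120

C(17,3) - C(16,3) = C(16,2) = 120.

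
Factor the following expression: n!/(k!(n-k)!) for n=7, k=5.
C(7,5) = 21

This is the binomial coefficient C(7,5) = 21.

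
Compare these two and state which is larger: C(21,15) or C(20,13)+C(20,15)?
C(21,15)=54,264; C(20,13)+C(20,15)=77,520+15,504=93,024.

Answer: C(20,13)+C(20,15)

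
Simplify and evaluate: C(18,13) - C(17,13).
6,188

Reasoning: C(18,13) - C(17,13) = C(17,12) = 6,188.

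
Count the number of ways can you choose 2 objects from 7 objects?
21

Working:
C(7,2) = 7! / (2! × (7-2)!)
         = 7! / (2! × 5!)
         = 21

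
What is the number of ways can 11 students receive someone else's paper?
14,684,570

Solution: Using D(n) = (n-1)[D(n-1) + D(n-2)]:
D(11) = (11-1) × [D(10) + D(9)]
      = 10 × [1334961 + 133496]
      = 10 × 1468457
      = 14,684,570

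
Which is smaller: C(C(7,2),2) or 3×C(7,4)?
3×C(7,4)

Solution: C(C(7,2),2)=210, 3×C(7,4)=105.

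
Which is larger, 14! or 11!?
14!=87,178,291,200, 11!=39,916,800. 14! > 11!.
Final answer: 14!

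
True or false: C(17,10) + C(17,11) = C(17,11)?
False

Pascal's identity gives C(18,11) = 31,824, whereas C(17,11) = 12,376.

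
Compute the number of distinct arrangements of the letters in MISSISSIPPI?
34,650
Word has 11 letters (M=1, I=4, S=4, P=2). Arrangements: 11!/Π(k!) = 34,650.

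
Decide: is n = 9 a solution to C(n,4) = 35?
No

C(9,4) = 9·8·7·6/4! = 3,024/24 = 126, which does not equal 35.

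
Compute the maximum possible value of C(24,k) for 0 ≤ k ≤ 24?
Maximum at k = 12: C(24,12) = 2,704,156.

Answer: 2,704,156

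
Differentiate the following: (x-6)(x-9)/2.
(2x - 15)/2

Explanation: d/dx[(x-6)(x-9)] = (x-9) + (x-6) = 2x - 15. Dividing by 2 gives (2x - 15)/2.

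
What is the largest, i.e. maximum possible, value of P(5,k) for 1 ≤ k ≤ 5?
120

Reasoning: P(5,k) increases in k, so maximum at k = 5: 5! = 120.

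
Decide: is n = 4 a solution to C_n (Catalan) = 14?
Yes

Reasoning: C_4 = C(8,4)/(4+1) = 70/5 = 14, which equals 14.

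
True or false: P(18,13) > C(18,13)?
True
P(18,13) = 53,353,114,214,400 and C(18,13) = 8,568; P(n,r) = r! × C(n,r) so P > C whenever r ≥ 2.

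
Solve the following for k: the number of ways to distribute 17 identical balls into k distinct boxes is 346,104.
8

Solution: Stars and bars: the count is C(17+k−1, k−1), increasing in k. k=6: C(22,5) = 26,334, k=7: C(23,6) = 100,947, k=8: C(24,7) = 346,104 ✓. So k = 8.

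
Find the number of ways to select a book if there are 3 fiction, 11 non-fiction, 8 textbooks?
22

Explanation: By the addition principle: 3 + 11 + 8 = 22.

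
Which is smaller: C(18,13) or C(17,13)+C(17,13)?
C(17,13)+C(17,13)

Working:
C(18,13)=8,568; C(17,13)+C(17,13)=2,380+2,380=4,760.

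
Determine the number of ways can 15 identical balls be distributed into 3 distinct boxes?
136

Reasoning: C(15+3-1, 3-1) = C(17, 2) = 136.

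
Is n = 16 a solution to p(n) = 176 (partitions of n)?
No
Pentagonal recurrence p(n) = p(n−1) + p(n−2) − p(n−5) − p(n−7) + …: p(16) = p(15) + p(14) − p(11) − p(9) + p(4) + p(1) = 176 + 135 − 56 − 30 + 5 + 1 = 231, which does not equal 176.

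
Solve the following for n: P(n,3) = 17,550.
27

Explanation: P(n,3) = n(n−1)(n−2) is increasing in n; n(n−1)(n−2) ≈ (n−1)^3 = 17,550 gives n ≈ 27.0. Check: P(25,3) = 13,800, P(26,3) = 15,600, P(27,3) = 17,550 ✓. So n = 27.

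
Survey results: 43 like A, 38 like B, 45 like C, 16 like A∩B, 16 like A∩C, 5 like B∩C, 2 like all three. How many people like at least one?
91

Reasoning: |A∪B∪C| = 43+38+45-16-16-5+2 = 91.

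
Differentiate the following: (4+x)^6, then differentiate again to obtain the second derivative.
30(4+x)^4

First derivative: 6(4+x)^{5}. Second derivative: 6·5·(4+x)^{4} = 30(4+x)^{4}.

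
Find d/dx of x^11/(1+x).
(11x^10(1+x) - x^11)/(1+x)²

Solution: Quotient rule: [11x^{10}(1+x) - x^11]/(1+x)².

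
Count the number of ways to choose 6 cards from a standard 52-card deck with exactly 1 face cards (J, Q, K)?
7,896,096

Explanation: 12 face cards and 40 non-face cards: C(12,1) × C(40,5) = 12 × 658,008 = 7,896,096.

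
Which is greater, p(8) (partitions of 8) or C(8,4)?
C(8,4)

Solution: Pentagonal recurrence p(n) = p(n−1) + p(n−2) − p(n−5) − p(n−7) + …: p(8) = p(7) + p(6) − p(3) − p(1) = 15 + 11 − 3 − 1 = 22; C(8,4) = 70.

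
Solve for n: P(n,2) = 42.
P(n,2) = n(n−1) is increasing in n; n(n−1) ≈ (n−0.5)^2 = 42 gives n ≈ 7.0. Check: P(5,2) = 20, P(6,2) = 30, P(7,2) = 42 ✓. So n = 7.

Answer: 7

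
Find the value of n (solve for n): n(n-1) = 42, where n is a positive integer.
7

n² − n − 42 = 0, so n = (1 ± √(1 + 4·42))/2 = (1 ± √169)/2 = (1 ± 13)/2, i.e. n = 7 or n = -6. Taking the positive root, n = 7 (check: 7×6 = 42).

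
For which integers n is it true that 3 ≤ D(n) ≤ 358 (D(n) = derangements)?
4, 5, 6

Explanation: Using D(n) = (n−1)[D(n−1) + D(n−2)] with D(1)=0, D(2)=1: D(3)=2; D(4)=9; D(5)=44; D(6)=265; D(7)=1,854. So valid n = 4, 5, 6.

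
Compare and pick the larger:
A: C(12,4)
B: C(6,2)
A=C(12,4)=495, B=C(6,2)=15.

Answer: A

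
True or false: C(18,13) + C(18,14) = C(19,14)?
True

Working:
Pascal's identity C(n,k) + C(n,k+1) = C(n+1,k+1): 8,568 + 3,060 = 11,628 = C(19,14).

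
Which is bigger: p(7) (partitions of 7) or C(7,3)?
C(7,3)
Pentagonal recurrence p(n) = p(n−1) + p(n−2) − p(n−5) − p(n−7) + …: p(7) = p(6) + p(5) − p(2) − p(0) = 11 + 7 − 2 − 1 = 15; C(7,3) = 35.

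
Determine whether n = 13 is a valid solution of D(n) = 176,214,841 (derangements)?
No

Explanation: D(13) = (13-1)·[D(12) + D(11)] = 12·[176,214,841 + 14,684,570] = 2,290,792,932, which does not equal 176,214,841.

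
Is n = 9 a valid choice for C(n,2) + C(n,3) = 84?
No

C(9,2) + C(9,3) = 36 + 84 = 120, which does not equal 84.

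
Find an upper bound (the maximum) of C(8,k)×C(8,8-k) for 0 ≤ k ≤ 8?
4,900

Working:
C(8,k)·C(8,8-k) = C(8,k)², maximised at the centre k = 4: C(8,4)² = 4,900.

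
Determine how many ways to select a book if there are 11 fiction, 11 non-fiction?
By the addition principle: 11 + 11 = 22.
Final answer: 22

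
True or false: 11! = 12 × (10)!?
False

Explanation: 11! = 11 × 10! = 39,916,800, but 12 × 10! = 43,545,600.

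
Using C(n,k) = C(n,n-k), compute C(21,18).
1,330

C(21,18) = C(21,3) = 1,330.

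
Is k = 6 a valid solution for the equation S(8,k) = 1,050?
No

Working:
S(8,6) = 6·S(7,6) + S(7,5) = 6·21 + 140 = 266, which does not equal 1,050.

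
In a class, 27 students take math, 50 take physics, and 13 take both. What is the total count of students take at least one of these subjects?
64

Reasoning: |A∪B| = |A|+|B|-|A∩B| = 27+50-13 = 64.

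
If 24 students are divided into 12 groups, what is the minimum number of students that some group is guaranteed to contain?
2

Explanation: Pigeonhole: ⌈24/12⌉ = 2.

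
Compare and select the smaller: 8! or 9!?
8!

Working:
8!=40,320, 9!=362,880. 9! > 8!.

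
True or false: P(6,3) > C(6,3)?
P(6,3) = 120 and C(6,3) = 20; P(n,r) = r! × C(n,r) so P > C whenever r ≥ 2.
Final answer: True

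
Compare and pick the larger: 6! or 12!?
12!

Working:
6!=720, 12!=479,001,600. 12! > 6!.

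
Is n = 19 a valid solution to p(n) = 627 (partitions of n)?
Pentagonal recurrence p(n) = p(n−1) + p(n−2) − p(n−5) − p(n−7) + …: p(19) = p(18) + p(17) − p(14) − p(12) + p(7) + p(4) = 385 + 297 − 135 − 77 + 15 + 5 = 490, which does not equal 627.
Final answer: No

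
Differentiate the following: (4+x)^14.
14(4+x)^13

Reasoning: Using the power rule: d/dx (4+x)^14 = 14(4+x)^{13}.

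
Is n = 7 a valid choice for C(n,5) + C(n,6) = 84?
C(7,5) + C(7,6) = 21 + 7 = 28, which does not equal 84.
Final answer: No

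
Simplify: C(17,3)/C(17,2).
5

C(n,k+1)/C(n,k) = (n−k)/(k+1). Here (17−2)/(2+1) = 15/3 = 5.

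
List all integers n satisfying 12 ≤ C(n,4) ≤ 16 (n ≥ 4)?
6
C(5,4)=5; C(6,4)=15; C(7,4)=35. So valid n = 6.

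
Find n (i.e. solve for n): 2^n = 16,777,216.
24
16,777,216 = 1,024 × 1,024 × 16 = 2^10 × 2^10 × 2^4 = 2^24, so n = 24.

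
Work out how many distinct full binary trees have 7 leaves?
132

Solution: Using the Catalan number formula: C_n = C(2n, n) / (n+1)
C_6 = C(12, 6) / (6+1)
     = 924 / 7
     = 132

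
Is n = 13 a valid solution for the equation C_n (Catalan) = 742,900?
C_13 = C(26,13)/(13+1) = 10,400,600/14 = 742,900, which equals 742,900.

Answer: Yes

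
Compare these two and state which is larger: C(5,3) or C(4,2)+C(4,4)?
C(5,3)=10; C(4,2)+C(4,4)=6+1=7.
Final answer: C(5,3)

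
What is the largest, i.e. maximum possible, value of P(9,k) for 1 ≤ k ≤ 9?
362,880

Solution: P(9,k) increases in k, so maximum at k = 9: 9! = 362,880.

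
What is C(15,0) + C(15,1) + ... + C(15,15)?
Sum of binomial coefficients = 2^15 = 32,768.

Answer: 32,768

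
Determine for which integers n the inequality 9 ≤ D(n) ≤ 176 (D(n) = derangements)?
4, 5

Working:
Using D(n) = (n−1)[D(n−1) + D(n−2)] with D(1)=0, D(2)=1: D(3)=2; D(4)=9; D(5)=44; D(6)=265. So valid n = 4, 5.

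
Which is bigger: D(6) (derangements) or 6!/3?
D(6)

D(6) = (6-1)·[D(5) + D(4)] = 5·[44 + 9] = 265; 6!/3 = 720/3 = 240.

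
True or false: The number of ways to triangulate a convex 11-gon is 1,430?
False
Triangulations of a convex 11-gon are counted by the Catalan number C_9: C_9 = C(18,9)/(9+1) = 48,620/10 = 4,862.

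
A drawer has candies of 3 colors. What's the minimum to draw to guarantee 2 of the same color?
4

Reasoning: Worst case: 1 of each = 3. One more: 4.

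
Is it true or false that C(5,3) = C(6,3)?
False

Reasoning: LHS = C(5,3) = 10; RHS = C(6,3) = 20. 10 ≠ 20, so the statement does not hold.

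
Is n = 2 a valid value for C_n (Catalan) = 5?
No

Solution: C_2 = C(4,2)/(2+1) = 6/3 = 2, which does not equal 5.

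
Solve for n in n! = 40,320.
8

Explanation: n! is strictly increasing. 6! = 720, 7! = 5,040, 8! = 40,320 ✓. So n = 8.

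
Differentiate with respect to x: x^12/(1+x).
(12x^11(1+x) - x^12)/(1+x)²

Solution: Quotient rule: [12x^{11}(1+x) - x^12]/(1+x)².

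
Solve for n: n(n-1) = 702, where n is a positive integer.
n² − n − 702 = 0, so n = (1 ± √(1 + 4·702))/2 = (1 ± √2,809)/2 = (1 ± 53)/2, i.e. n = 27 or n = -26. Taking the positive root, n = 27 (check: 27×26 = 702).

Answer: 27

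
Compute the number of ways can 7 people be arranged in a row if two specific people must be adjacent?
Treat pair as unit: (7-1)! arrangements × 2 internal orders = 1,440.
Final answer: 1,440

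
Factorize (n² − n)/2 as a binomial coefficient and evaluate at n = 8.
C(n,2); C(8,2) = 28

Reasoning: (n² − n)/2 = n(n−1)/2 = C(n,2). At n = 8: C(8,2) = 28.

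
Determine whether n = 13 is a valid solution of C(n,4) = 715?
Yes

Solution: C(13,4) = 13·12·11·10/4! = 17,160/24 = 715, which equals 715.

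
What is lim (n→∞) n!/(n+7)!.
n!/(n+7)! = 1/[(n+1)(n+2)···(n+7)] → 0 as n → ∞.

Answer: 0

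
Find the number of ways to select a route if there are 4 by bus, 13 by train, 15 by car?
32

Reasoning: By the addition principle: 4 + 13 + 15 = 32.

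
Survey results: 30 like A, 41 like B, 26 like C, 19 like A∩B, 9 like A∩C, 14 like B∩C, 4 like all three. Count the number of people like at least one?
59

Explanation: |A∪B∪C| = 30+41+26-19-9-14+4 = 59.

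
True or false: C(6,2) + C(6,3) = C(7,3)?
Pascal's identity C(n,k) + C(n,k+1) = C(n+1,k+1): 15 + 20 = 35 = C(7,3).

Answer: True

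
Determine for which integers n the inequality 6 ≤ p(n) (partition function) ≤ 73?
5, 6, 7, 8, 9, 10, 11

Tabulating p(n) via p(n) = p(n−1) + p(n−2) − p(n−5) − p(n−7) + …: p(4)=5; p(5)=7; p(6)=11; p(7)=15; p(8)=22; p(9)=30; p(10)=42; p(11)=56; p(12)=77. So valid n = 5, 6, 7, 8, 9, 10, 11.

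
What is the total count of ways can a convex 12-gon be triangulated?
16,796

Reasoning: Using the Catalan number formula: C_n = C(2n, n) / (n+1)
C_10 = C(20, 10) / (10+1)
     = 184756 / 11
     = 16,796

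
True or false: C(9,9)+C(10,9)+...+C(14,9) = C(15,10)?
True
Hockey stick identity gives Σ = C(15,10) = 3,003; RHS C(15,10) = 3,003.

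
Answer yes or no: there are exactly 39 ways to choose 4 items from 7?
No

Reasoning: C(7,4) = 35 ≠ 39.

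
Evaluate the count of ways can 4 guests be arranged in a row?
24

Working:
Arrangements of 4 distinct objects: 4! = 24.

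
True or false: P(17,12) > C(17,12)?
True
P(17,12) = 2,964,061,900,800 and C(17,12) = 6,188; P(n,r) = r! × C(n,r) so P > C whenever r ≥ 2.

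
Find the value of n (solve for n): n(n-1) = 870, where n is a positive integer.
30

Working:
n² − n − 870 = 0, so n = (1 ± √(1 + 4·870))/2 = (1 ± √3,481)/2 = (1 ± 59)/2, i.e. n = 30 or n = -29. Taking the positive root, n = 30 (check: 30×29 = 870).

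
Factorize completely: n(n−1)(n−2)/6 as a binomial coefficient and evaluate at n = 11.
C(n,3); C(11,3) = 165

n(n−1)(n−2)/6 = n!/(3!(n−3)!) = C(n,3). At n = 11: C(11,3) = 165.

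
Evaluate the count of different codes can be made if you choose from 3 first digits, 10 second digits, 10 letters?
300

Explanation: By the multiplication principle: 3 × 10 × 10 = 300.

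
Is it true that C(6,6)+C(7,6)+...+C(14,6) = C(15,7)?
Hockey stick identity gives Σ = C(15,7) = 6,435; RHS C(15,7) = 6,435.
Final answer: True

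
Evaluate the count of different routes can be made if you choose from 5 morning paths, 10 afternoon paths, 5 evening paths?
250

By the multiplication principle: 5 × 10 × 5 = 250.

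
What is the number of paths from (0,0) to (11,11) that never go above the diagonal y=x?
58,786

Working:
Counted by the Catalan number C_11: C_11 = C(22,11)/(11+1) = 705,432/12 = 58,786.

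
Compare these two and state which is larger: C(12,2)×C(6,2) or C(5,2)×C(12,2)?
C(12,2)×C(6,2)

Solution: C(12,2)×C(6,2)=990, C(5,2)×C(12,2)=660.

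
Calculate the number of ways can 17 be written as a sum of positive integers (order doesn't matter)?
297
Pentagonal recurrence p(n) = p(n−1) + p(n−2) − p(n−5) − p(n−7) + …: p(17) = p(16) + p(15) − p(12) − p(10) + p(5) + p(2) = 231 + 176 − 77 − 42 + 7 + 2 = 297.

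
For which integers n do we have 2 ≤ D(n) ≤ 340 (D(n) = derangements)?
3, 4, 5, 6

Reasoning: Using D(n) = (n−1)[D(n−1) + D(n−2)] with D(1)=0, D(2)=1: D(2)=1; D(3)=2; D(4)=9; D(5)=44; D(6)=265; D(7)=1,854. So valid n = 3, 4, 5, 6.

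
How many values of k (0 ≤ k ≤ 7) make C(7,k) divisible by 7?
Checking C(7,k) mod 7 for k = 0..7: divisible at k = 1, 2, 3, 4, 5, 6. That's 6 values.

Answer: 6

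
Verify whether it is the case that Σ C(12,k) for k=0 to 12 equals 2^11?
Binomial theorem: Σ C(12,k) = (1+1)^12 = 2^12 = 4,096; RHS 2^11 = 2,048.
Final answer: False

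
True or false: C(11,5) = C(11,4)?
C(11,5) = 462 but C(11,4) = 330; symmetry gives C(11,5) = C(11,6), not C(11,4).
Final answer: False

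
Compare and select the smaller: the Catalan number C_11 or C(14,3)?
C_11 = C(22,11)/(11+1) = 705,432/12 = 58,786; C(14,3) = 364.

Answer: C(14,3)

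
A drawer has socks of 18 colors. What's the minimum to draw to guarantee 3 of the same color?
37

Working:
Worst case: 2 of each = 36. One more: 37.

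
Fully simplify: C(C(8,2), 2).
378

Solution: C(8,2) = 28, then C(28, 2) = 378.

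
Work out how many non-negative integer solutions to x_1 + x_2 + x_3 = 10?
66

Reasoning: C(10+3-1, 3-1) = 66.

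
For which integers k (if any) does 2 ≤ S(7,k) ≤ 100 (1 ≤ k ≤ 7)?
2, 6

Solution: S(7,1)=1; S(7,2)=63; S(7,3)=301; S(7,4)=350; S(7,5)=140; S(7,6)=21; S(7,7)=1. So valid k = 2, 6.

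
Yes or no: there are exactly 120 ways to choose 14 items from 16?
Yes

Reasoning: C(16,14) = 120.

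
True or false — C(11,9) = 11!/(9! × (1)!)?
False

Solution: The correct denominator is 9!×2!, giving C(11,9) = 55; the stated RHS is 11!/(9!×1!) = 110 ≠ 55, so the statement does not hold.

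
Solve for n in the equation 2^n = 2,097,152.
2,097,152 = 1,024 × 1,024 × 2 = 2^10 × 2^10 × 2^1 = 2^21, so n = 21.
Final answer: 21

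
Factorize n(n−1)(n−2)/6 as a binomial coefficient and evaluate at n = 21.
C(n,3); C(21,3) = 1,330

Working:
n(n−1)(n−2)/6 = n!/(3!(n−3)!) = C(n,3). At n = 21: C(21,3) = 1,330.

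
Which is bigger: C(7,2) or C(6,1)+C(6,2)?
Equal

Solution: By Pascal's identity: C(7,2) = C(6,1)+C(6,2) = 21. Equal.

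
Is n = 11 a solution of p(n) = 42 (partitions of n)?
Pentagonal recurrence p(n) = p(n−1) + p(n−2) − p(n−5) − p(n−7) + …: p(11) = p(10) + p(9) − p(6) − p(4) = 42 + 30 − 11 − 5 = 56, which does not equal 42.

Answer: No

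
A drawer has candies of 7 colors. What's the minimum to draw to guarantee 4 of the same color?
22

Reasoning: Worst case: 3 of each = 21. One more: 22.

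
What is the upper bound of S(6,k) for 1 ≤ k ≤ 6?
90
Row S(6,k) for k = 1..6 (via S(n,k) = k·S(n−1,k) + S(n−1,k−1)): 1, 31, 90, 65, 15, 1. The row is unimodal; maximum at k = 3: 90.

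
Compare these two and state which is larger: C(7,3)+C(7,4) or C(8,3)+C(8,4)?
C(8,3)+C(8,4)

Solution: First=70, Second=126.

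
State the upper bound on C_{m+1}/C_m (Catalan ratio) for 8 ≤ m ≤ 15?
C_{m+1}/C_m = 2(2m+1)/(m+2), which increases with m. Maximum at m = 15: 2·31/17 = 62/17.
Final answer: 62/17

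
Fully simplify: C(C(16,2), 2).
7,140

C(16,2) = 120, then C(120, 2) = 7,140.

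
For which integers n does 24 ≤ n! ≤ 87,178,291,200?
n! is strictly increasing; 4! = 24 and 14! = 87,178,291,200, so valid n = 4, 5, 6, 7, 8, 9, 10, 11, 12, 13, 14.
Final answer: 4, 5, 6, 7, 8, 9, 10, 11, 12, 13, 14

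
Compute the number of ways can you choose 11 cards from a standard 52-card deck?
60,403,728,840

Solution: C(52,11) = 60,403,728,840.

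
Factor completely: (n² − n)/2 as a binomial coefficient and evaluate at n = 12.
C(n,2); C(12,2) = 66

Explanation: (n² − n)/2 = n(n−1)/2 = C(n,2). At n = 12: C(12,2) = 66.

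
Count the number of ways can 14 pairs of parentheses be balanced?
Using the Catalan number formula: C_n = C(2n, n) / (n+1)
C_14 = C(28, 14) / (14+1)
     = 40116600 / 15
     = 2,674,440

Answer: 2,674,440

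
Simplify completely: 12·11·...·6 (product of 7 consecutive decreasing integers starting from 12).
3,991,680

Working:
This is P(12,7) = 12!/(5)! = 3,991,680.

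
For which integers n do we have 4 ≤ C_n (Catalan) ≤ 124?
C_2=2; C_3=5; C_4=14; C_5=42; C_6=132. So valid n = 3, 4, 5.

Answer: 3, 4, 5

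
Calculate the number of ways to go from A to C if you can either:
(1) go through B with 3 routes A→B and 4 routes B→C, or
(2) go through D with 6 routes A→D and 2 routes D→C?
24

Explanation: Route via B: 3×4=12. Route via D: 6×2=12. Total: 24.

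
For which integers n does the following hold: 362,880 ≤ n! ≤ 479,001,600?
9, 10, 11, 12

n! is strictly increasing; 9! = 362,880 and 12! = 479,001,600, so valid n = 9, 10, 11, 12.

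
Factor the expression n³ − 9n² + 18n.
n(n − 3)(n − 6)

Working:
n³ − 9n² + 18n = n(n² − 9n + 18) = n(n − 3)(n − 6).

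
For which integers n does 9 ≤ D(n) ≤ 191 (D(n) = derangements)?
4, 5

Working:
Using D(n) = (n−1)[D(n−1) + D(n−2)] with D(1)=0, D(2)=1: D(3)=2; D(4)=9; D(5)=44; D(6)=265. So valid n = 4, 5.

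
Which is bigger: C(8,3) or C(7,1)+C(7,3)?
C(8,3)

C(8,3)=56; C(7,1)+C(7,3)=7+35=42.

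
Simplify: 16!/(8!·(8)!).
12,870

Solution: This is C(16,8) = 12,870.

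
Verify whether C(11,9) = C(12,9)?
False

Explanation: LHS = C(11,9) = 55; RHS = C(12,9) = 220. 55 ≠ 220, so the statement does not hold.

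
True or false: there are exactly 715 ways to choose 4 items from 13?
True

Solution: C(13,4) = 715.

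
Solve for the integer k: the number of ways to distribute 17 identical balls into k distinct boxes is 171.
3

Stars and bars: the count is C(17+k−1, k−1), increasing in k. k=2: C(18,1) = 18, k=3: C(19,2) = 171 ✓. So k = 3.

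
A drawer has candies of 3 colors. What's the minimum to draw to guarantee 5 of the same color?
Worst case: 4 of each = 12. One more: 13.
Final answer: 13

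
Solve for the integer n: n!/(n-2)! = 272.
17

n!/(n-2)! = n×(n-1), a product of 2 consecutive integers ≈ (n−0.5)^2. 272^(1/2) + 0.5 ≈ 17.0; check n = 17: 17×16 = 272 ✓. So n = 17.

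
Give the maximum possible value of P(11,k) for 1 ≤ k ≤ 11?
39,916,800

Reasoning: P(11,k) increases in k, so maximum at k = 11: 11! = 39,916,800.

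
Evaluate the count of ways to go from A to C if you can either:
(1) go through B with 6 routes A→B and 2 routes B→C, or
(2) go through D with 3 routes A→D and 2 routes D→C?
Route via B: 6×2=12. Route via D: 3×2=6. Total: 18.

Answer: 18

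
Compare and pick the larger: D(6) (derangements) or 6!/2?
D(6) = (6-1)·[D(5) + D(4)] = 5·[44 + 9] = 265; 6!/2 = 720/2 = 360.
Final answer: 6!/2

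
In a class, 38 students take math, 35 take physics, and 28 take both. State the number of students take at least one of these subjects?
45
|A∪B| = |A|+|B|-|A∩B| = 38+35-28 = 45.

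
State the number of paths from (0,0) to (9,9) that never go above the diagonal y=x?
4,862

Solution: Counted by the Catalan number C_9: C_9 = C(18,9)/(9+1) = 48,620/10 = 4,862.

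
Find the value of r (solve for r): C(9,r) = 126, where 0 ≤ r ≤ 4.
4

Working:
C(9,r) is increasing for 0 ≤ r ≤ 4. Stepping up (C(9,r+1) = C(9,r)·(9−r)/(r+1)): C(9,1) = 9, C(9,2) = 36, C(9,3) = 84, C(9,4) = 126 ✓. So r = 4.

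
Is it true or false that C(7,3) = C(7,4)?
True

Explanation: Symmetry C(n,k) = C(n,n-k): C(7,3) = 35 and C(7,4) = 35. Both sides agree, so the statement holds.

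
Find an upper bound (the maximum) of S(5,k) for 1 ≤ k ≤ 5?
25
Row S(5,k) for k = 1..5 (via S(n,k) = k·S(n−1,k) + S(n−1,k−1)): 1, 15, 25, 10, 1. The row is unimodal; maximum at k = 3: 25.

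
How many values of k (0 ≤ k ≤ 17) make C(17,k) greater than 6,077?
Row 17 is unimodal and symmetric about k=17/2. C(17,4)=2,380 ≤ 6,077; C(17,5)=6,188 > 6,077; by symmetry C(17,k) > 6,077 for k = 5..12. That's 12 - 5 + 1 = 8 values.

Answer: 8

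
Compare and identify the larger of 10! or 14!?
14!

10!=3,628,800, 14!=87,178,291,200. 14! > 10!.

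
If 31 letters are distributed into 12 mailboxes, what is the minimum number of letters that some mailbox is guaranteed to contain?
3

Explanation: Pigeonhole: ⌈31/12⌉ = 3.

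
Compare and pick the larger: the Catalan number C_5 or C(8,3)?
C(8,3)

C_5 = C(10,5)/(5+1) = 252/6 = 42; C(8,3) = 56.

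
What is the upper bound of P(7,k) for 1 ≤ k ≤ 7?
P(7,k) increases in k, so maximum at k = 7: 7! = 5,040.
Final answer: 5,040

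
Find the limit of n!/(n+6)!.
n!/(n+6)! = 1/[(n+1)(n+2)···(n+6)] → 0 as n → ∞.
Final answer: 0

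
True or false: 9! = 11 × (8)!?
False

Explanation: 9! = 9 × 8! = 362,880, but 11 × 8! = 443,520.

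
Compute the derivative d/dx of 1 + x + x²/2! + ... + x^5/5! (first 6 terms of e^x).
1 + x + x²/2! + ... + x^4/4!
Differentiating term by term gives the first 5 terms of e^x.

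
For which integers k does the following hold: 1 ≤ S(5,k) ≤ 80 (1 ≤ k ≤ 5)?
1, 2, 3, 4, 5

Solution: S(5,1)=1; S(5,2)=15; S(5,3)=25; S(5,4)=10; S(5,5)=1. So valid k = 1, 2, 3, 4, 5.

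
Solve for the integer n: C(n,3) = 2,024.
24

Reasoning: C(n,3) = n(n−1)(n−2)/3! is increasing in n, and n(n−1)(n−2) = 3!·2,024 = 12,144 ≈ (n−1)^3 gives n ≈ 24.0. Check: C(22,3) = 1,540, C(23,3) = 1,771, C(24,3) = 2,024 ✓. So n = 24.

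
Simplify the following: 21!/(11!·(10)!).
352,716

Working:
This is C(21,11) = 352,716.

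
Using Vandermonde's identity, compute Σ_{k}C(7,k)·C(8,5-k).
= C(7+8,5) = C(15,5) = 3,003.

Answer: 3,003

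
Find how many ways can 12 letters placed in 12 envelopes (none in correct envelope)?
176,214,841

Using D(n) = (n-1)[D(n-1) + D(n-2)]:
D(12) = (12-1) × [D(11) + D(10)]
      = 11 × [14684570 + 1334961]
      = 11 × 16019531
      = 176,214,841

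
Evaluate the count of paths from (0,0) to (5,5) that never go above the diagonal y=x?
42

Reasoning: Counted by the Catalan number C_5: C_5 = C(10,5)/(5+1) = 252/6 = 42.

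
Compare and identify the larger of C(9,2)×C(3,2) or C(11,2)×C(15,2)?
C(9,2)×C(3,2)=108, C(11,2)×C(15,2)=5,775.
Final answer: C(11,2)×C(15,2)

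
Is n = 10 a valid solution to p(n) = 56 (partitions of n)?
Pentagonal recurrence p(n) = p(n−1) + p(n−2) − p(n−5) − p(n−7) + …: p(10) = p(9) + p(8) − p(5) − p(3) = 30 + 22 − 7 − 3 = 42, which does not equal 56.
Final answer: No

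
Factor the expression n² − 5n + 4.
(n − 1)(n − 4)

Explanation: Seek roots whose sum is 5 and product is 4: (1, 4). So n² − 5n + 4 = (n − 1)(n − 4).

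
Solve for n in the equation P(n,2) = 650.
P(n,2) = n(n−1) is increasing in n; n(n−1) ≈ (n−0.5)^2 = 650 gives n ≈ 26.0. Check: P(24,2) = 552, P(25,2) = 600, P(26,2) = 650 ✓. So n = 26.
Final answer: 26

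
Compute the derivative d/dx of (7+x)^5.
5(7+x)^4

Explanation: Using the power rule: d/dx (7+x)^5 = 5(7+x)^{4}.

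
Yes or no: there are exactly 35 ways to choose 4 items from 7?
Yes

C(7,4) = 35.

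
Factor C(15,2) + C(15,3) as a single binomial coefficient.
C(16,3)

Working:
By Pascal's identity: C(15,2) + C(15,3) = C(16,3) = 560.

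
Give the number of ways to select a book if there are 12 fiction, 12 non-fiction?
24

Explanation: By the addition principle: 12 + 12 = 24.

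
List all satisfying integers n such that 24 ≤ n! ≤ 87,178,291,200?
4, 5, 6, 7, 8, 9, 10, 11, 12, 13, 14

Working:
n! is strictly increasing; 4! = 24 and 14! = 87,178,291,200, so valid n = 4, 5, 6, 7, 8, 9, 10, 11, 12, 13, 14.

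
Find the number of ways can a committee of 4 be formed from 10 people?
C(10,4) = 10! / (4! × (10-4)!)
         = 10! / (4! × 6!)
         = 210
Final answer: 210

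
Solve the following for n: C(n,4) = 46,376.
34

Explanation: C(n,4) = n(n−1)(n−2)(n−3)/4! is increasing in n, and n(n−1)(n−2)(n−3) = 4!·46,376 = 1,113,024 ≈ (n−1.5)^4 gives n ≈ 34.0. Check: C(32,4) = 35,960, C(33,4) = 40,920, C(34,4) = 46,376 ✓. So n = 34.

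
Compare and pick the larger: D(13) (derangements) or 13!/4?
D(13)

D(13) = (13-1)·[D(12) + D(11)] = 12·[176,214,841 + 14,684,570] = 2,290,792,932; 13!/4 = 6,227,020,800/4 = 1,556,755,200.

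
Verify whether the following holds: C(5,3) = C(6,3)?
False

LHS = C(5,3) = 10; RHS = C(6,3) = 20. 10 ≠ 20, so the statement does not hold.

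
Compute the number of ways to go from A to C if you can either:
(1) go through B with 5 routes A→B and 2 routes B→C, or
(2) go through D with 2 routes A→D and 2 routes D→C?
Route via B: 5×2=10. Route via D: 2×2=4. Total: 14.
Final answer: 14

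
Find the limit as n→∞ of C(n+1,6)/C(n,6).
1

Solution: Both numerator and denominator grow as n^6/6! for large n, so the ratio → 1.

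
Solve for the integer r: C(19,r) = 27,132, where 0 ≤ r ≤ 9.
6

Explanation: C(19,r) is increasing for 0 ≤ r ≤ 9. Stepping up (C(19,r+1) = C(19,r)·(19−r)/(r+1)): C(19,1) = 19, C(19,2) = 171, C(19,3) = 969, C(19,4) = 3,876, C(19,5) = 11,628, C(19,6) = 27,132 ✓. So r = 6.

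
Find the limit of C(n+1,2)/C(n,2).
1

Both numerator and denominator grow as n^2/2! for large n, so the ratio → 1.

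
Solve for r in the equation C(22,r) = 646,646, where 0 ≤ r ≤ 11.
C(22,r) is increasing for 0 ≤ r ≤ 11. Stepping up (C(22,r+1) = C(22,r)·(22−r)/(r+1)): C(22,1) = 22, C(22,2) = 231, C(22,3) = 1,540, C(22,4) = 7,315, C(22,5) = 26,334, C(22,6) = 74,613, C(22,7) = 170,544, C(22,8) = 319,770, C(22,9) = 497,420, C(22,10) = 646,646 ✓. So r = 10.

Answer: 10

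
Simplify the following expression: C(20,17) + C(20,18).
1,330

By Pascal's identity: C(21,18) = 1,330.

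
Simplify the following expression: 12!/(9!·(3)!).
This is C(12,9) = 220.

Answer: 220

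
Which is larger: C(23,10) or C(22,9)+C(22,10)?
Equal

Solution: By Pascal's identity: C(23,10) = C(22,9)+C(22,10) = 1,144,066. Equal.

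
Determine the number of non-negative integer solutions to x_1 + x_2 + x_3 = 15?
136

Reasoning: C(15+3-1, 3-1) = 136.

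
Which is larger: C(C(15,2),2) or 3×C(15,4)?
C(C(15,2),2)

Solution: C(C(15,2),2)=5,460, 3×C(15,4)=4,095.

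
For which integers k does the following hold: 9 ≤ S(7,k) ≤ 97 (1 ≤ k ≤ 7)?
S(7,1)=1; S(7,2)=63; S(7,3)=301; S(7,4)=350; S(7,5)=140; S(7,6)=21; S(7,7)=1. So valid k = 2, 6.

Answer: 2, 6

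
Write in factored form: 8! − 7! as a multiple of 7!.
7 × 7! = 35,280

Explanation: 8! − 7! = 8·7! − 7! = (8 − 1)·7! = 7 × 7! = 35,280.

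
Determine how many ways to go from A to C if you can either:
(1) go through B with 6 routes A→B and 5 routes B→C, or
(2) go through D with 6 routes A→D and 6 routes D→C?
Route via B: 6×5=30. Route via D: 6×6=36. Total: 66.
Final answer: 66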